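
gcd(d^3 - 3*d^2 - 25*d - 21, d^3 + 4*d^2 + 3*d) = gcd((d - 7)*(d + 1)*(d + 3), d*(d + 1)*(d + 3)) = d^2 + 4*d + 3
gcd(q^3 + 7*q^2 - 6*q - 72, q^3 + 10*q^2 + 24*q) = q^2 + 10*q + 24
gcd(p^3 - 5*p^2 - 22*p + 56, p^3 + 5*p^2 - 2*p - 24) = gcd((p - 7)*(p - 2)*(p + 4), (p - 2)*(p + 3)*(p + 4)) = p^2 + 2*p - 8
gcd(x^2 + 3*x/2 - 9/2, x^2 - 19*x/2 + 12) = x - 3/2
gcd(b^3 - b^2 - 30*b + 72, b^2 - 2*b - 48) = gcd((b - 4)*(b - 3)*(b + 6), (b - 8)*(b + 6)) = b + 6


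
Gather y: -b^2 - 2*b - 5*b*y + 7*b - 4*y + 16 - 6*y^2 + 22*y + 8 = -b^2 + 5*b - 6*y^2 + y*(18 - 5*b) + 24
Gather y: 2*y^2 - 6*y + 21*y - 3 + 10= 2*y^2 + 15*y + 7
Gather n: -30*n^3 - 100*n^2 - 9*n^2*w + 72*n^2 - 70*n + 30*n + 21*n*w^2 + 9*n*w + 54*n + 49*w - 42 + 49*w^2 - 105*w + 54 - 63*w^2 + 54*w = -30*n^3 + n^2*(-9*w - 28) + n*(21*w^2 + 9*w + 14) - 14*w^2 - 2*w + 12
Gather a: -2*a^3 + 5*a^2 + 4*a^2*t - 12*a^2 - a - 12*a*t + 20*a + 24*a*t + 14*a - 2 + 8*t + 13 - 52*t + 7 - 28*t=-2*a^3 + a^2*(4*t - 7) + a*(12*t + 33) - 72*t + 18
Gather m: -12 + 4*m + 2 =4*m - 10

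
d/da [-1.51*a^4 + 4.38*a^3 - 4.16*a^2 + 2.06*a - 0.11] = -6.04*a^3 + 13.14*a^2 - 8.32*a + 2.06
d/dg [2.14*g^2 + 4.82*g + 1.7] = 4.28*g + 4.82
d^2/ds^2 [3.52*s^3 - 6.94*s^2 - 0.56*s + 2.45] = 21.12*s - 13.88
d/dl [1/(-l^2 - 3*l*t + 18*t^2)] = (2*l + 3*t)/(l^2 + 3*l*t - 18*t^2)^2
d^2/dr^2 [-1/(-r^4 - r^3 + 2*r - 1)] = 2*(-3*r*(2*r + 1)*(r^4 + r^3 - 2*r + 1) + (4*r^3 + 3*r^2 - 2)^2)/(r^4 + r^3 - 2*r + 1)^3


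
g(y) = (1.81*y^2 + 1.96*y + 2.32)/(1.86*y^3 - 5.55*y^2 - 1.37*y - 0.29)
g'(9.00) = -0.03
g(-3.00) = -0.13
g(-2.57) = -0.14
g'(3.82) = -3.71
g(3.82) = 2.11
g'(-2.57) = -0.03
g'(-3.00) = -0.02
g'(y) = (3.62*y + 1.96)/(1.86*y^3 - 5.55*y^2 - 1.37*y - 0.29) + (-5.58*y^2 + 11.1*y + 1.37)*(1.81*y^2 + 1.96*y + 2.32)/(1.86*y^3 - 5.55*y^2 - 1.37*y - 0.29)^2 = (-3.3666*y^4 - 7.2912*y^3 - 4.5473*y^2 + 24.7022*y + 2.61)/(3.4596*y^6 - 20.646*y^5 + 25.7061*y^4 + 14.1282*y^3 + 5.0959*y^2 + 0.7946*y + 0.0841)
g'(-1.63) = -0.10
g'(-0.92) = -0.77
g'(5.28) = -0.30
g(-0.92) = -0.40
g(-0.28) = -5.00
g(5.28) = 0.57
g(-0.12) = -10.11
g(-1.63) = -0.19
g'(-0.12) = -9.36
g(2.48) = -1.94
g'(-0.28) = -30.94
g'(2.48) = -2.27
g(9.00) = 0.19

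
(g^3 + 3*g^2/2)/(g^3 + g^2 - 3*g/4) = 2*g/(2*g - 1)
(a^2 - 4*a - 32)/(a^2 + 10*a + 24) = (a - 8)/(a + 6)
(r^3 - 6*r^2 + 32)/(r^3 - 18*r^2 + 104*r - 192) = (r^2 - 2*r - 8)/(r^2 - 14*r + 48)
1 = 1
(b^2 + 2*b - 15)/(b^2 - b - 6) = (b + 5)/(b + 2)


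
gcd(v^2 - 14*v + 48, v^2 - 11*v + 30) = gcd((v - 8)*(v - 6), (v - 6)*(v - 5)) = v - 6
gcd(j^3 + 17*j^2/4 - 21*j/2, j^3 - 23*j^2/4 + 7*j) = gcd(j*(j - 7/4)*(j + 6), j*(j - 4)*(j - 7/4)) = j^2 - 7*j/4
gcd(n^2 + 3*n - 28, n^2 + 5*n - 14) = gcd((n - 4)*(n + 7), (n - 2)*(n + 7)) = n + 7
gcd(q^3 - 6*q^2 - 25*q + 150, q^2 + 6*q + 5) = q + 5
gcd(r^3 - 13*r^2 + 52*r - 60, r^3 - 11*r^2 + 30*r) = r^2 - 11*r + 30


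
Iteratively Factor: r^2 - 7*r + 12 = (r - 4)*(r - 3)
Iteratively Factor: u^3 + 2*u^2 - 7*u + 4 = (u + 4)*(u^2 - 2*u + 1) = (u - 1)*(u + 4)*(u - 1)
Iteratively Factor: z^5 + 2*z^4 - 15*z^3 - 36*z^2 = (z)*(z^4 + 2*z^3 - 15*z^2 - 36*z) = z*(z - 4)*(z^3 + 6*z^2 + 9*z) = z^2*(z - 4)*(z^2 + 6*z + 9) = z^2*(z - 4)*(z + 3)*(z + 3)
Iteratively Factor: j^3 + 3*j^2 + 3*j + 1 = (j + 1)*(j^2 + 2*j + 1) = (j + 1)^2*(j + 1)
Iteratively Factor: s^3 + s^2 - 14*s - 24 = (s + 3)*(s^2 - 2*s - 8) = (s + 2)*(s + 3)*(s - 4)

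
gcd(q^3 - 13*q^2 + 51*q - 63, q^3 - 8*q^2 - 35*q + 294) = q - 7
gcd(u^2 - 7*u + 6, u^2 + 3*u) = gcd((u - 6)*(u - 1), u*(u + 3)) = 1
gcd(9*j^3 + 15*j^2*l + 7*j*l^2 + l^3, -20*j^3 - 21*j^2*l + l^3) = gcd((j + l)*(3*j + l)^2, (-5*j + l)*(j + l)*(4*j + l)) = j + l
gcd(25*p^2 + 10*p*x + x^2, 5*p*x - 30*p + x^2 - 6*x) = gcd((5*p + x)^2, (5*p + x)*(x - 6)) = 5*p + x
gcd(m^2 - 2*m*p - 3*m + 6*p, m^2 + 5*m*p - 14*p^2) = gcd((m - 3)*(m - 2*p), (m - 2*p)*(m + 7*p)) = -m + 2*p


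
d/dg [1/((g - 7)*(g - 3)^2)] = ((7 - g)*(g - 3) - 2*(g - 7)^2)/((g - 7)^3*(g - 3)^3)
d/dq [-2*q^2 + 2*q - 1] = 2 - 4*q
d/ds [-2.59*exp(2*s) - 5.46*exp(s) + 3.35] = (-5.18*exp(s) - 5.46)*exp(s)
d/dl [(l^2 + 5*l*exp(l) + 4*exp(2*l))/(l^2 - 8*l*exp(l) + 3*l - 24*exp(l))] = ((l^2 + 5*l*exp(l) + 4*exp(2*l))*(8*l*exp(l) - 2*l + 32*exp(l) - 3) + (l^2 - 8*l*exp(l) + 3*l - 24*exp(l))*(5*l*exp(l) + 2*l + 8*exp(2*l) + 5*exp(l)))/(l^2 - 8*l*exp(l) + 3*l - 24*exp(l))^2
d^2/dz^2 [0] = 0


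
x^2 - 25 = (x - 5)*(x + 5)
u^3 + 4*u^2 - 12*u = u*(u - 2)*(u + 6)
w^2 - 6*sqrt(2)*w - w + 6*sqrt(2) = (w - 1)*(w - 6*sqrt(2))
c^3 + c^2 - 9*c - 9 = (c - 3)*(c + 1)*(c + 3)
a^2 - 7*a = a*(a - 7)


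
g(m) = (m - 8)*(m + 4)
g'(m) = 2*m - 4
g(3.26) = -34.41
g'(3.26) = 2.52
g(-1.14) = -26.14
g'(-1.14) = -6.28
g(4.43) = -30.10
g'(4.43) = 4.86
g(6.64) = -14.47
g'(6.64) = 9.28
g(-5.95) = 27.20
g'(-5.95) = -15.90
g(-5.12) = 14.69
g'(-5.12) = -14.24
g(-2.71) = -13.82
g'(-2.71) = -9.42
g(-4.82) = 10.51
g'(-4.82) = -13.64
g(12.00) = 64.00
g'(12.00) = 20.00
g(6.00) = -20.00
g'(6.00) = 8.00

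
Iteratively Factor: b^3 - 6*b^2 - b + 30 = (b + 2)*(b^2 - 8*b + 15) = (b - 3)*(b + 2)*(b - 5)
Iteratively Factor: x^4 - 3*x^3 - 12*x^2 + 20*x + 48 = (x + 2)*(x^3 - 5*x^2 - 2*x + 24) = (x + 2)^2*(x^2 - 7*x + 12) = (x - 4)*(x + 2)^2*(x - 3)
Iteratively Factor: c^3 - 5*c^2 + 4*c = (c - 1)*(c^2 - 4*c) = c*(c - 1)*(c - 4)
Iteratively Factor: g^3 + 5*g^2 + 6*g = (g)*(g^2 + 5*g + 6) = g*(g + 3)*(g + 2)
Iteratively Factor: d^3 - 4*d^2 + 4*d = (d - 2)*(d^2 - 2*d) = d*(d - 2)*(d - 2)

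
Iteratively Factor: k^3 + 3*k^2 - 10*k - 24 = (k + 2)*(k^2 + k - 12) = (k - 3)*(k + 2)*(k + 4)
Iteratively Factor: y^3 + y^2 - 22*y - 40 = (y + 2)*(y^2 - y - 20) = (y + 2)*(y + 4)*(y - 5)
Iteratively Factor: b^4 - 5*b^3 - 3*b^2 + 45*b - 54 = (b - 3)*(b^3 - 2*b^2 - 9*b + 18) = (b - 3)*(b - 2)*(b^2 - 9) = (b - 3)^2*(b - 2)*(b + 3)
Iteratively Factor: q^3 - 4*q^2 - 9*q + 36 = (q + 3)*(q^2 - 7*q + 12) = (q - 4)*(q + 3)*(q - 3)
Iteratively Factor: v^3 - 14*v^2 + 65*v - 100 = (v - 4)*(v^2 - 10*v + 25) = (v - 5)*(v - 4)*(v - 5)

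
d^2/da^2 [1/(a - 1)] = 2/(a - 1)^3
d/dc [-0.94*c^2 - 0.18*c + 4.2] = -1.88*c - 0.18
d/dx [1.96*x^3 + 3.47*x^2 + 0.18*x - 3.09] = 5.88*x^2 + 6.94*x + 0.18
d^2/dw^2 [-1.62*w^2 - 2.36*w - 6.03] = -3.24000000000000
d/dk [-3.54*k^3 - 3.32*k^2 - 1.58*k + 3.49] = -10.62*k^2 - 6.64*k - 1.58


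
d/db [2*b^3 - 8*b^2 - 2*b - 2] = 6*b^2 - 16*b - 2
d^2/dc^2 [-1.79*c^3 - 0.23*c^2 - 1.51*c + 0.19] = -10.74*c - 0.46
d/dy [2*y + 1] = 2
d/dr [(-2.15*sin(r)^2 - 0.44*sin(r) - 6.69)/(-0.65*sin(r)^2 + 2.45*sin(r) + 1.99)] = (-5.5535*sin(r)^2 - 17.254*sin(r) + 15.5149)*cos(r)/(0.4225*sin(r)^4 - 3.185*sin(r)^3 + 3.4155*sin(r)^2 + 9.751*sin(r) + 3.9601)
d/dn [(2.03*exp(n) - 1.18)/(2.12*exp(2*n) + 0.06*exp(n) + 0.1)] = (-4.3036*exp(2*n) + 5.0032*exp(n) + 0.2738)*exp(n)/(4.4944*exp(4*n) + 0.2544*exp(3*n) + 0.4276*exp(2*n) + 0.012*exp(n) + 0.01)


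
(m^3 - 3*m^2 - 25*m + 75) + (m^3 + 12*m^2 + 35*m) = 2*m^3 + 9*m^2 + 10*m + 75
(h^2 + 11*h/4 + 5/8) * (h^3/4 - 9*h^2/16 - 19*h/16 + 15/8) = h^5/4 + h^4/8 - 165*h^3/64 - 223*h^2/128 + 565*h/128 + 75/64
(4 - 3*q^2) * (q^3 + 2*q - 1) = -3*q^5 - 2*q^3 + 3*q^2 + 8*q - 4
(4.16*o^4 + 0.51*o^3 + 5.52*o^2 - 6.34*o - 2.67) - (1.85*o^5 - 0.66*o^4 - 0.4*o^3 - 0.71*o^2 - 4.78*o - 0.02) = -1.85*o^5 + 4.82*o^4 + 0.91*o^3 + 6.23*o^2 - 1.56*o - 2.65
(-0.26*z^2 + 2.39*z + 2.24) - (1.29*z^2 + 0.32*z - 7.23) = -1.55*z^2 + 2.07*z + 9.47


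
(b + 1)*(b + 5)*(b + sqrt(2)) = b^3 + sqrt(2)*b^2 + 6*b^2 + 5*b + 6*sqrt(2)*b + 5*sqrt(2)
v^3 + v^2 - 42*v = v*(v - 6)*(v + 7)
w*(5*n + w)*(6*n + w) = 30*n^2*w + 11*n*w^2 + w^3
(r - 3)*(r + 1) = r^2 - 2*r - 3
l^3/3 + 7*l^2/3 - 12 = (l/3 + 1)*(l - 2)*(l + 6)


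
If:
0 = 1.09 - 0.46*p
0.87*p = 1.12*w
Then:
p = 2.37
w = 1.84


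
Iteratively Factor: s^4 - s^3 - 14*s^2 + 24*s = (s - 3)*(s^3 + 2*s^2 - 8*s) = (s - 3)*(s - 2)*(s^2 + 4*s) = s*(s - 3)*(s - 2)*(s + 4)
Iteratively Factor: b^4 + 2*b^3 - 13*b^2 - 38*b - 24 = (b + 1)*(b^3 + b^2 - 14*b - 24) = (b + 1)*(b + 2)*(b^2 - b - 12) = (b + 1)*(b + 2)*(b + 3)*(b - 4)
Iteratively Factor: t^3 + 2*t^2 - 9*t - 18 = (t + 3)*(t^2 - t - 6) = (t + 2)*(t + 3)*(t - 3)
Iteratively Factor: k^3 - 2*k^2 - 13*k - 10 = (k + 1)*(k^2 - 3*k - 10) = (k - 5)*(k + 1)*(k + 2)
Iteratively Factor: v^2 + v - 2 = (v + 2)*(v - 1)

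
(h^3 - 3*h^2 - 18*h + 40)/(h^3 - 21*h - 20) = (h - 2)/(h + 1)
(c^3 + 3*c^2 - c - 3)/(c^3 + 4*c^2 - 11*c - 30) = (c^3 + 3*c^2 - c - 3)/(c^3 + 4*c^2 - 11*c - 30)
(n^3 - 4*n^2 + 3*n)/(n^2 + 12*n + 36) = n*(n^2 - 4*n + 3)/(n^2 + 12*n + 36)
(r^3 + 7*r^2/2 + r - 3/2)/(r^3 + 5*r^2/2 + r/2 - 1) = (r + 3)/(r + 2)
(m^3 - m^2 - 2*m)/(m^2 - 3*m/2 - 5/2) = 2*m*(m - 2)/(2*m - 5)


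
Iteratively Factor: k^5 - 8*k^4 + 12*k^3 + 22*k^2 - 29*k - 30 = (k - 5)*(k^4 - 3*k^3 - 3*k^2 + 7*k + 6) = (k - 5)*(k + 1)*(k^3 - 4*k^2 + k + 6) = (k - 5)*(k - 3)*(k + 1)*(k^2 - k - 2) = (k - 5)*(k - 3)*(k - 2)*(k + 1)*(k + 1)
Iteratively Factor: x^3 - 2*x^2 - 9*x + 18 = (x - 2)*(x^2 - 9) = (x - 2)*(x + 3)*(x - 3)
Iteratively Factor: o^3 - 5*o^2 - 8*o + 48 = (o - 4)*(o^2 - o - 12) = (o - 4)*(o + 3)*(o - 4)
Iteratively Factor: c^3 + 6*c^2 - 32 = (c + 4)*(c^2 + 2*c - 8) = (c - 2)*(c + 4)*(c + 4)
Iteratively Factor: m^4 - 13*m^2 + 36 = (m + 3)*(m^3 - 3*m^2 - 4*m + 12) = (m + 2)*(m + 3)*(m^2 - 5*m + 6) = (m - 2)*(m + 2)*(m + 3)*(m - 3)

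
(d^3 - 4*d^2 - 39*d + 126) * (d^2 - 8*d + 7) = d^5 - 12*d^4 + 410*d^2 - 1281*d + 882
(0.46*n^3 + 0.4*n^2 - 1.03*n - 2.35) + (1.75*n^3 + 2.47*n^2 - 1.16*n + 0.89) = 2.21*n^3 + 2.87*n^2 - 2.19*n - 1.46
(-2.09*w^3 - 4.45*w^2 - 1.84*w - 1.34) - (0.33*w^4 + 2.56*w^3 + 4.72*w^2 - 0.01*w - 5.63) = -0.33*w^4 - 4.65*w^3 - 9.17*w^2 - 1.83*w + 4.29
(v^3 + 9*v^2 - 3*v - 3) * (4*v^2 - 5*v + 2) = 4*v^5 + 31*v^4 - 55*v^3 + 21*v^2 + 9*v - 6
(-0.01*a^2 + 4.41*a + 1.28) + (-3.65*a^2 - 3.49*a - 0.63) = -3.66*a^2 + 0.92*a + 0.65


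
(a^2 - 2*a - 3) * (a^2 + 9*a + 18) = a^4 + 7*a^3 - 3*a^2 - 63*a - 54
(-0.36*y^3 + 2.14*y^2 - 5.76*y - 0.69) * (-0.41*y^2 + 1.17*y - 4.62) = 0.1476*y^5 - 1.2986*y^4 + 6.5286*y^3 - 16.3431*y^2 + 25.8039*y + 3.1878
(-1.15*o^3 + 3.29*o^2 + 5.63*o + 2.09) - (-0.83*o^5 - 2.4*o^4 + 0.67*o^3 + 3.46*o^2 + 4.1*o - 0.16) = 0.83*o^5 + 2.4*o^4 - 1.82*o^3 - 0.17*o^2 + 1.53*o + 2.25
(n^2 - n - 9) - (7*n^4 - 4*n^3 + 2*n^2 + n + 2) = -7*n^4 + 4*n^3 - n^2 - 2*n - 11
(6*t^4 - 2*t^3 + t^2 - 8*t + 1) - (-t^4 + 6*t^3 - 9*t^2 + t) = 7*t^4 - 8*t^3 + 10*t^2 - 9*t + 1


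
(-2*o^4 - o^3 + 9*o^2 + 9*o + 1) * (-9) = 18*o^4 + 9*o^3 - 81*o^2 - 81*o - 9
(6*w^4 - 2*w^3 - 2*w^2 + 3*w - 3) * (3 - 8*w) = -48*w^5 + 34*w^4 + 10*w^3 - 30*w^2 + 33*w - 9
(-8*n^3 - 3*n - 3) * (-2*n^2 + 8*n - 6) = 16*n^5 - 64*n^4 + 54*n^3 - 18*n^2 - 6*n + 18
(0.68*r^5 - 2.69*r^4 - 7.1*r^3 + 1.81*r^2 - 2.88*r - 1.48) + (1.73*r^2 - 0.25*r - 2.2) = 0.68*r^5 - 2.69*r^4 - 7.1*r^3 + 3.54*r^2 - 3.13*r - 3.68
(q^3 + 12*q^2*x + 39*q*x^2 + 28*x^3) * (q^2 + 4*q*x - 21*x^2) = q^5 + 16*q^4*x + 66*q^3*x^2 - 68*q^2*x^3 - 707*q*x^4 - 588*x^5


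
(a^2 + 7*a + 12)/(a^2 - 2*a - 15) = (a + 4)/(a - 5)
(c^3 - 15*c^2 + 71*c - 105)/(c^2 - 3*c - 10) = (c^2 - 10*c + 21)/(c + 2)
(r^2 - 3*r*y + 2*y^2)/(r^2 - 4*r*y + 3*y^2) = (-r + 2*y)/(-r + 3*y)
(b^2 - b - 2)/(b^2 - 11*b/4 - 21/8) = 8*(-b^2 + b + 2)/(-8*b^2 + 22*b + 21)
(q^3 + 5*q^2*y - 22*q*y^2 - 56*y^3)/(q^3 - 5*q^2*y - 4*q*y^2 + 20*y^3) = (q^2 + 3*q*y - 28*y^2)/(q^2 - 7*q*y + 10*y^2)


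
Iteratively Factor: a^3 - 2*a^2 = (a)*(a^2 - 2*a) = a^2*(a - 2)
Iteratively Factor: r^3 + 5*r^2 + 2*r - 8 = (r + 2)*(r^2 + 3*r - 4) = (r - 1)*(r + 2)*(r + 4)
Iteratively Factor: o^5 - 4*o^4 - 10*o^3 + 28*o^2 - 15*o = (o)*(o^4 - 4*o^3 - 10*o^2 + 28*o - 15) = o*(o - 1)*(o^3 - 3*o^2 - 13*o + 15) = o*(o - 5)*(o - 1)*(o^2 + 2*o - 3) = o*(o - 5)*(o - 1)*(o + 3)*(o - 1)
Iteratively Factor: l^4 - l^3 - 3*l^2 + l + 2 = (l - 2)*(l^3 + l^2 - l - 1) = (l - 2)*(l - 1)*(l^2 + 2*l + 1) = (l - 2)*(l - 1)*(l + 1)*(l + 1)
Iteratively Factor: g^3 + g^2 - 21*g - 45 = (g + 3)*(g^2 - 2*g - 15) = (g - 5)*(g + 3)*(g + 3)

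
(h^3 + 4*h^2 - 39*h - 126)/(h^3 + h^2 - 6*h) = (h^2 + h - 42)/(h*(h - 2))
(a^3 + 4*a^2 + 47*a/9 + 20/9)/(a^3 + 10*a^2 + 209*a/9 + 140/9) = (a + 1)/(a + 7)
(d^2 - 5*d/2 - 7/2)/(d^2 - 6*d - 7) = (d - 7/2)/(d - 7)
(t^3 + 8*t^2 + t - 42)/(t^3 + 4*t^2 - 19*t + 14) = (t + 3)/(t - 1)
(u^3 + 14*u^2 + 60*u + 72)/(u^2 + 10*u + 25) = (u^3 + 14*u^2 + 60*u + 72)/(u^2 + 10*u + 25)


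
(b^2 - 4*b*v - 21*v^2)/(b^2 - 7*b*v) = (b + 3*v)/b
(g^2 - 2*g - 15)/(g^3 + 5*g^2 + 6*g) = (g - 5)/(g*(g + 2))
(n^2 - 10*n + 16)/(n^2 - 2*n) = (n - 8)/n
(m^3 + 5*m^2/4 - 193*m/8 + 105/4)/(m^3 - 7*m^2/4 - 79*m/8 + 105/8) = (m + 6)/(m + 3)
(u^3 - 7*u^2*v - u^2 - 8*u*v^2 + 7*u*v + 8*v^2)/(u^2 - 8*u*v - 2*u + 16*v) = (u^2 + u*v - u - v)/(u - 2)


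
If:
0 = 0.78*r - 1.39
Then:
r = 1.78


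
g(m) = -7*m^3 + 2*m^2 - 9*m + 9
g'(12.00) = -2985.00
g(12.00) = -11907.00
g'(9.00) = -1674.00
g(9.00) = -5013.00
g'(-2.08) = -108.17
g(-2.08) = 99.37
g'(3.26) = -219.14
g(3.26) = -241.61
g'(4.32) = -383.63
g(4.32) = -556.91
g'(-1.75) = -80.31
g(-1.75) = 68.39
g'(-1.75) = -80.31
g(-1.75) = 68.39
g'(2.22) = -103.62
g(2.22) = -77.71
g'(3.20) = -211.24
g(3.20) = -228.70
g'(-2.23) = -122.35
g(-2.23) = 116.64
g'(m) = -21*m^2 + 4*m - 9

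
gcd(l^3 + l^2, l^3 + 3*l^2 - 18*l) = l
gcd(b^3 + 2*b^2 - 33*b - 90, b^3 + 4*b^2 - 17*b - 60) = b^2 + 8*b + 15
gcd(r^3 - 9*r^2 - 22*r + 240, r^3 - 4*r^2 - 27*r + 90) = r^2 - r - 30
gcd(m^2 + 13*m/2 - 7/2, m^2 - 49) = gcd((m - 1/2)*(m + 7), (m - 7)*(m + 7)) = m + 7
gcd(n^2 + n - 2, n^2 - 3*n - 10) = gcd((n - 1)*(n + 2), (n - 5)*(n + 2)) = n + 2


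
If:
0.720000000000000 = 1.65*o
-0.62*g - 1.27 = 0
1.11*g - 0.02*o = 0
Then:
No Solution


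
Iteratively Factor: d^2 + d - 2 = (d + 2)*(d - 1)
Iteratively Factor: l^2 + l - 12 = (l - 3)*(l + 4)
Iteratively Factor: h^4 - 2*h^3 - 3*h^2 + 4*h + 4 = (h - 2)*(h^3 - 3*h - 2) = (h - 2)^2*(h^2 + 2*h + 1) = (h - 2)^2*(h + 1)*(h + 1)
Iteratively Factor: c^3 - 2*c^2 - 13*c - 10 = (c - 5)*(c^2 + 3*c + 2) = (c - 5)*(c + 2)*(c + 1)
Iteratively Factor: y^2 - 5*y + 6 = (y - 3)*(y - 2)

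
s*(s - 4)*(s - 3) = s^3 - 7*s^2 + 12*s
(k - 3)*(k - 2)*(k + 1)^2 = k^4 - 3*k^3 - 3*k^2 + 7*k + 6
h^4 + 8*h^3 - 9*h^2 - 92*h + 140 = (h - 2)^2*(h + 5)*(h + 7)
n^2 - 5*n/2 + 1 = (n - 2)*(n - 1/2)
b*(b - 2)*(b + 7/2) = b^3 + 3*b^2/2 - 7*b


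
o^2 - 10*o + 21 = (o - 7)*(o - 3)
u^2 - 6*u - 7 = (u - 7)*(u + 1)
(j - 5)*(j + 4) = j^2 - j - 20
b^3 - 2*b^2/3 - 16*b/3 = b*(b - 8/3)*(b + 2)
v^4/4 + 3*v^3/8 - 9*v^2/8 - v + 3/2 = (v/4 + 1/2)*(v - 3/2)*(v - 1)*(v + 2)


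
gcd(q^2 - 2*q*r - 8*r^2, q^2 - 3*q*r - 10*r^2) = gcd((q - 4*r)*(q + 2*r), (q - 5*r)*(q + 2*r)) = q + 2*r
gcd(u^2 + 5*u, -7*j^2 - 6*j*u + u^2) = 1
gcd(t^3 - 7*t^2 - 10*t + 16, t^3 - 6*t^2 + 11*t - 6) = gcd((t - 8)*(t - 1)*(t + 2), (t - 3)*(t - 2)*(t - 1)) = t - 1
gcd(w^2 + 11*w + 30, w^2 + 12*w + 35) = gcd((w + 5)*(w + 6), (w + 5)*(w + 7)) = w + 5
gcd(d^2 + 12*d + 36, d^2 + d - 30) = d + 6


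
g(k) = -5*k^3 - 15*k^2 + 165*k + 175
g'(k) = -15*k^2 - 30*k + 165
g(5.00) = 0.00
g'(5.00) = -360.00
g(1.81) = 394.86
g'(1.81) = 61.56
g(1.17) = 339.51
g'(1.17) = 109.37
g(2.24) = 413.14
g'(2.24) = 22.54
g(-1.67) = -119.10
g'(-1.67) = 173.27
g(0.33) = 227.64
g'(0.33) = 153.47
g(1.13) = 335.08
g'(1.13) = 111.95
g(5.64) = -268.57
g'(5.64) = -481.34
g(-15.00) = 11200.00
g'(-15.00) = -2760.00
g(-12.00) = 4675.00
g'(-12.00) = -1635.00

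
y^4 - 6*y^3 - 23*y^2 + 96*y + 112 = (y - 7)*(y - 4)*(y + 1)*(y + 4)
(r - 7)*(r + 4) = r^2 - 3*r - 28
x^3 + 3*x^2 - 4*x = x*(x - 1)*(x + 4)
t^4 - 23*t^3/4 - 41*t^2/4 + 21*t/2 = t*(t - 7)*(t - 3/4)*(t + 2)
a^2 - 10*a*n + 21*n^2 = (a - 7*n)*(a - 3*n)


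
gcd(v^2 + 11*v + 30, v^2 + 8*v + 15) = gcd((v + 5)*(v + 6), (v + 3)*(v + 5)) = v + 5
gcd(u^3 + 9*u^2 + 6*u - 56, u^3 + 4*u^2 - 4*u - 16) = u^2 + 2*u - 8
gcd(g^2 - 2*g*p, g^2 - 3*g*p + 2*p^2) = -g + 2*p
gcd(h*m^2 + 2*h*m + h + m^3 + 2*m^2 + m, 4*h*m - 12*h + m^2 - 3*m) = 1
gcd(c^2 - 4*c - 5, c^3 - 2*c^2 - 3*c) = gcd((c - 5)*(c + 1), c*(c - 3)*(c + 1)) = c + 1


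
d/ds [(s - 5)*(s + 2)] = 2*s - 3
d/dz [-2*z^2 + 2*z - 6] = 2 - 4*z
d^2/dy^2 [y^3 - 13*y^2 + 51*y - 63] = 6*y - 26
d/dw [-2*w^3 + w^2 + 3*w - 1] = -6*w^2 + 2*w + 3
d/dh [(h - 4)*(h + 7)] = 2*h + 3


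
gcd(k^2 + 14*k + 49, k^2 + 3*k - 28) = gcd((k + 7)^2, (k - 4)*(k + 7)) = k + 7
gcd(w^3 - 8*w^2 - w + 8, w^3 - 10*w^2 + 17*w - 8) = w^2 - 9*w + 8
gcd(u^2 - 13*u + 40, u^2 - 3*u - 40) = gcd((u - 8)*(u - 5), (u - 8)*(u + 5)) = u - 8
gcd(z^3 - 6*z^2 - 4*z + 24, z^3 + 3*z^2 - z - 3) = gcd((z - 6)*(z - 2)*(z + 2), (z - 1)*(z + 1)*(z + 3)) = 1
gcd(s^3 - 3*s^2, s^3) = s^2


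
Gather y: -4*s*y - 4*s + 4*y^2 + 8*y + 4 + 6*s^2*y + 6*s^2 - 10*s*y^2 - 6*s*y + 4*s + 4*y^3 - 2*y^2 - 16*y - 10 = 6*s^2 + 4*y^3 + y^2*(2 - 10*s) + y*(6*s^2 - 10*s - 8) - 6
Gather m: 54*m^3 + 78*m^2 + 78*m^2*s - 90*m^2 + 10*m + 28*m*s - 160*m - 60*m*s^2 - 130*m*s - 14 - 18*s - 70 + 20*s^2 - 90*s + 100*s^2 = 54*m^3 + m^2*(78*s - 12) + m*(-60*s^2 - 102*s - 150) + 120*s^2 - 108*s - 84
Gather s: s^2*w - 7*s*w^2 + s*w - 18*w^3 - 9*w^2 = s^2*w + s*(-7*w^2 + w) - 18*w^3 - 9*w^2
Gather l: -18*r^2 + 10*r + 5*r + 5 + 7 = -18*r^2 + 15*r + 12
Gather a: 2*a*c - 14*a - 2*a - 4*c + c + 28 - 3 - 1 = a*(2*c - 16) - 3*c + 24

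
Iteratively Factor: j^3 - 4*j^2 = (j)*(j^2 - 4*j) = j^2*(j - 4)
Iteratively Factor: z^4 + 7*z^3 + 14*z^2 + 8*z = (z + 4)*(z^3 + 3*z^2 + 2*z) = (z + 1)*(z + 4)*(z^2 + 2*z) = z*(z + 1)*(z + 4)*(z + 2)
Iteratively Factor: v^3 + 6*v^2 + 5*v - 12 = (v + 3)*(v^2 + 3*v - 4) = (v - 1)*(v + 3)*(v + 4)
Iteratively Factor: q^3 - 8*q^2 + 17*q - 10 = (q - 2)*(q^2 - 6*q + 5) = (q - 2)*(q - 1)*(q - 5)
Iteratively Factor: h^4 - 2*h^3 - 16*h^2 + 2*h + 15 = (h + 1)*(h^3 - 3*h^2 - 13*h + 15) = (h - 1)*(h + 1)*(h^2 - 2*h - 15) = (h - 1)*(h + 1)*(h + 3)*(h - 5)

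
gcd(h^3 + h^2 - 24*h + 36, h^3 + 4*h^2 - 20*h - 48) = h + 6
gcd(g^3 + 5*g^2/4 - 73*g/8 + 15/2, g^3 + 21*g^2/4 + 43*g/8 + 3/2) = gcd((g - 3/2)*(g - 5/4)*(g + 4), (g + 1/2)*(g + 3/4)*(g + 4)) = g + 4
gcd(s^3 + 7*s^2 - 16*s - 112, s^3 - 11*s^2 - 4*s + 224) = s + 4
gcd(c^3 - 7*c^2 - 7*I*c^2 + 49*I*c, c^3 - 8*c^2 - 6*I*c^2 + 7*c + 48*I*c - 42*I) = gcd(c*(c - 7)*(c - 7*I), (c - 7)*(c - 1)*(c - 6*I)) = c - 7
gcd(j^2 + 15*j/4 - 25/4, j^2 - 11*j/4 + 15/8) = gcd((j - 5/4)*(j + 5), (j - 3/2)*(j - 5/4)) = j - 5/4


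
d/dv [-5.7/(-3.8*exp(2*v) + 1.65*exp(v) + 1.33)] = (9.405 - 43.32*exp(v))*exp(v)/(-3.8*exp(2*v) + 1.65*exp(v) + 1.33)^2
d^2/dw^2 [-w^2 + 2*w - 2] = -2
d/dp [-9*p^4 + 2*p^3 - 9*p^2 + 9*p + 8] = -36*p^3 + 6*p^2 - 18*p + 9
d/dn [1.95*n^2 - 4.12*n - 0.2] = 3.9*n - 4.12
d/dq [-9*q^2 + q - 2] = 1 - 18*q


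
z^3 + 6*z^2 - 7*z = z*(z - 1)*(z + 7)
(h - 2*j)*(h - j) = h^2 - 3*h*j + 2*j^2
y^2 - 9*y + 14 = (y - 7)*(y - 2)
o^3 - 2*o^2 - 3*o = o*(o - 3)*(o + 1)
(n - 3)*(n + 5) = n^2 + 2*n - 15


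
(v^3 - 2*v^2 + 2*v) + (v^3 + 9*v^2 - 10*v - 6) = 2*v^3 + 7*v^2 - 8*v - 6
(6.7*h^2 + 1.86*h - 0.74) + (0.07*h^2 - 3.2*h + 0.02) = 6.77*h^2 - 1.34*h - 0.72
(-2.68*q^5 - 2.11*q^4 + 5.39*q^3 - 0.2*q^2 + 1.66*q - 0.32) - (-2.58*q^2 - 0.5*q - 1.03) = -2.68*q^5 - 2.11*q^4 + 5.39*q^3 + 2.38*q^2 + 2.16*q + 0.71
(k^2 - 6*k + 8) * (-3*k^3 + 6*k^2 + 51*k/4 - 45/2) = -3*k^5 + 24*k^4 - 189*k^3/4 - 51*k^2 + 237*k - 180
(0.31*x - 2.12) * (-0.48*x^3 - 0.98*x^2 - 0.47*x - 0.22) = -0.1488*x^4 + 0.7138*x^3 + 1.9319*x^2 + 0.9282*x + 0.4664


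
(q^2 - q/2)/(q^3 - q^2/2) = 1/q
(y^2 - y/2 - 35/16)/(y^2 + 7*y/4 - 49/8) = (4*y + 5)/(2*(2*y + 7))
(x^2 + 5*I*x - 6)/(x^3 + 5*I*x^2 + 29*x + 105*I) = (x + 2*I)/(x^2 + 2*I*x + 35)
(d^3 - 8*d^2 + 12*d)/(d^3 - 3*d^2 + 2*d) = (d - 6)/(d - 1)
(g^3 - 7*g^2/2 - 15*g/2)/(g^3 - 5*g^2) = (g + 3/2)/g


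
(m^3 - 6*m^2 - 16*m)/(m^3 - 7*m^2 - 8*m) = (m + 2)/(m + 1)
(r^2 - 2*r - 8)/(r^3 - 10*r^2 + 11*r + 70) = (r - 4)/(r^2 - 12*r + 35)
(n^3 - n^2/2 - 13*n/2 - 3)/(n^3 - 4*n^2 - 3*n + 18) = (n + 1/2)/(n - 3)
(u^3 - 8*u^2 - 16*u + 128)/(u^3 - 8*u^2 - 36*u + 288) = (u^2 - 16)/(u^2 - 36)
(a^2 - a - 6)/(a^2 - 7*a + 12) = (a + 2)/(a - 4)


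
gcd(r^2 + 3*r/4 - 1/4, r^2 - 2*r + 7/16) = r - 1/4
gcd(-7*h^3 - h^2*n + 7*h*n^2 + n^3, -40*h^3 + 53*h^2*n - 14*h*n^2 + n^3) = h - n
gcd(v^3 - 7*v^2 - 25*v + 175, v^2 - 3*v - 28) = v - 7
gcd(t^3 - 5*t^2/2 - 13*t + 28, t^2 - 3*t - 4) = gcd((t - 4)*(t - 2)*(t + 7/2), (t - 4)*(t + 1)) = t - 4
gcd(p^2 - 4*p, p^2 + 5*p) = p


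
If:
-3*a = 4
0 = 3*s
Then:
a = -4/3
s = 0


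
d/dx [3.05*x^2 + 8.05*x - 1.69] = 6.1*x + 8.05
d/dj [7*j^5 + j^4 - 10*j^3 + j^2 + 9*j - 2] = 35*j^4 + 4*j^3 - 30*j^2 + 2*j + 9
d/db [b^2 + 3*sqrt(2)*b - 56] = 2*b + 3*sqrt(2)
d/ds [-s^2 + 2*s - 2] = 2 - 2*s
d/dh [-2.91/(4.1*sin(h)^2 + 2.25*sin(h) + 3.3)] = (23.862*sin(h) + 6.5475)*cos(h)/(4.1*sin(h)^2 + 2.25*sin(h) + 3.3)^2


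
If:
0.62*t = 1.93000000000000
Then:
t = 3.11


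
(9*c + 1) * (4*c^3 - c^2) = 36*c^4 - 5*c^3 - c^2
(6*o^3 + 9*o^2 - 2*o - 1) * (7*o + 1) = 42*o^4 + 69*o^3 - 5*o^2 - 9*o - 1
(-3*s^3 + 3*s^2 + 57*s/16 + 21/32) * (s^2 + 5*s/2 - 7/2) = -3*s^5 - 9*s^4/2 + 345*s^3/16 - 15*s^2/16 - 693*s/64 - 147/64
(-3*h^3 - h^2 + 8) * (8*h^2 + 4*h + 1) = -24*h^5 - 20*h^4 - 7*h^3 + 63*h^2 + 32*h + 8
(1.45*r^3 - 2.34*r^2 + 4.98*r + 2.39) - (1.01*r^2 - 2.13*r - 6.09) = 1.45*r^3 - 3.35*r^2 + 7.11*r + 8.48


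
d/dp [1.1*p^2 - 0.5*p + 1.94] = 2.2*p - 0.5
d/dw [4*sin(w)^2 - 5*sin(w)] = (8*sin(w) - 5)*cos(w)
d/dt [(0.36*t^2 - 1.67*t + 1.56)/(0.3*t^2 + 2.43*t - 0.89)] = (1.3758*t^2 - 1.5768*t - 2.3045)/(0.09*t^4 + 1.458*t^3 + 5.3709*t^2 - 4.3254*t + 0.7921)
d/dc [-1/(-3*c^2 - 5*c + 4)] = (-6*c - 5)/(3*c^2 + 5*c - 4)^2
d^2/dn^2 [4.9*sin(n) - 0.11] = -4.9*sin(n)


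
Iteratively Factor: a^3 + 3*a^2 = (a)*(a^2 + 3*a) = a^2*(a + 3)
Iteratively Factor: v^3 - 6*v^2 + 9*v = (v)*(v^2 - 6*v + 9) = v*(v - 3)*(v - 3)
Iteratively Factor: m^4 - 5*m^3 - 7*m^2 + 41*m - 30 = (m + 3)*(m^3 - 8*m^2 + 17*m - 10) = (m - 5)*(m + 3)*(m^2 - 3*m + 2) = (m - 5)*(m - 1)*(m + 3)*(m - 2)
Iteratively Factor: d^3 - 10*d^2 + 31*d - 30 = (d - 2)*(d^2 - 8*d + 15) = (d - 5)*(d - 2)*(d - 3)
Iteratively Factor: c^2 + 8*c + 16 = (c + 4)*(c + 4)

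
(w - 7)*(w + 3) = w^2 - 4*w - 21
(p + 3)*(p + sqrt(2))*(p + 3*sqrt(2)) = p^3 + 3*p^2 + 4*sqrt(2)*p^2 + 6*p + 12*sqrt(2)*p + 18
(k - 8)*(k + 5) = k^2 - 3*k - 40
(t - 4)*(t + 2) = t^2 - 2*t - 8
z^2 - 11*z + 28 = (z - 7)*(z - 4)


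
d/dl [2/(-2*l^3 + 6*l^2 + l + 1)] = 2*(6*l^2 - 12*l - 1)/(-2*l^3 + 6*l^2 + l + 1)^2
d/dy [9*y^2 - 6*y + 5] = 18*y - 6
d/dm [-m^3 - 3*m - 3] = -3*m^2 - 3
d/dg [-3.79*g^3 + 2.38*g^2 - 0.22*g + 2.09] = -11.37*g^2 + 4.76*g - 0.22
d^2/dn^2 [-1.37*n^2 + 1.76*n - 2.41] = -2.74000000000000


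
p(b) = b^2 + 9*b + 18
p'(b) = 2*b + 9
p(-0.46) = 14.07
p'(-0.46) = 8.08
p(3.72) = 65.32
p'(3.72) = 16.44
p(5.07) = 89.33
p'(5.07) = 19.14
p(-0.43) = 14.31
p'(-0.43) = 8.14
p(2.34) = 44.54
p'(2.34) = 13.68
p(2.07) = 40.91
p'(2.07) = 13.14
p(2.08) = 41.05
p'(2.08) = 13.16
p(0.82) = 26.05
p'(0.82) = 10.64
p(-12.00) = 54.00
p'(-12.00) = -15.00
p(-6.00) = 0.00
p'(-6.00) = -3.00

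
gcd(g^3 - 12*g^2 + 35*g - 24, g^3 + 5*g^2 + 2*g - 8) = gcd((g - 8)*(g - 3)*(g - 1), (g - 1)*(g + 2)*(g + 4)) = g - 1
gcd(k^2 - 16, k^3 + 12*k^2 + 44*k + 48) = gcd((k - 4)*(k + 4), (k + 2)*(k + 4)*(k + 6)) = k + 4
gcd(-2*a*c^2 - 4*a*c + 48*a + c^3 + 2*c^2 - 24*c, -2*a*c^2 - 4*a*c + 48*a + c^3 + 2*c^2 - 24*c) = 2*a*c^2 + 4*a*c - 48*a - c^3 - 2*c^2 + 24*c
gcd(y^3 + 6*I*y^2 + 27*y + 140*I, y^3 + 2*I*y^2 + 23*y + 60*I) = y^2 - I*y + 20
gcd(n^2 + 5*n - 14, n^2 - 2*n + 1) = 1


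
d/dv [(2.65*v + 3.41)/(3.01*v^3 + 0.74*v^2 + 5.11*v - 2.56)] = (7.9765*v^3 + 1.961*v^2 + 13.5415*v - (2.65*v + 3.41)*(9.03*v^2 + 1.48*v + 5.11) - 6.784)/(3.01*v^3 + 0.74*v^2 + 5.11*v - 2.56)^2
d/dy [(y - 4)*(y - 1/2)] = 2*y - 9/2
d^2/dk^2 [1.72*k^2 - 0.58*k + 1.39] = 3.44000000000000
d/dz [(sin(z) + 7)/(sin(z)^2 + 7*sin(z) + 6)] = (-14*sin(z) + cos(z)^2 - 44)*cos(z)/(sin(z)^2 + 7*sin(z) + 6)^2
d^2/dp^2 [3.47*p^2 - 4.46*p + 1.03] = 6.94000000000000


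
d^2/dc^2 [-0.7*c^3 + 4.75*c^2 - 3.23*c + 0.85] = 9.5 - 4.2*c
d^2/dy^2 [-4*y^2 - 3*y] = -8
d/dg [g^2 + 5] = 2*g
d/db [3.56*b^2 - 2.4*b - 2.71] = 7.12*b - 2.4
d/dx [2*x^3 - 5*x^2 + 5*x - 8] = 6*x^2 - 10*x + 5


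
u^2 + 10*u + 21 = (u + 3)*(u + 7)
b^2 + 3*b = b*(b + 3)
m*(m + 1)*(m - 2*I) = m^3 + m^2 - 2*I*m^2 - 2*I*m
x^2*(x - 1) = x^3 - x^2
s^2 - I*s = s*(s - I)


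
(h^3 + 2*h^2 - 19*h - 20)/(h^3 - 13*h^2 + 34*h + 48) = (h^2 + h - 20)/(h^2 - 14*h + 48)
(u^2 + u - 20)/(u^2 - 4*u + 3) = (u^2 + u - 20)/(u^2 - 4*u + 3)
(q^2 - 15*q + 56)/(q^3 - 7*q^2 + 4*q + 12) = (q^2 - 15*q + 56)/(q^3 - 7*q^2 + 4*q + 12)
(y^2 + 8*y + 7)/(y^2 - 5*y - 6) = (y + 7)/(y - 6)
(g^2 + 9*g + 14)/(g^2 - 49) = (g + 2)/(g - 7)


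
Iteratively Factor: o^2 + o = (o + 1)*(o)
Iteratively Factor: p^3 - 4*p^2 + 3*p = (p - 3)*(p^2 - p) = p*(p - 3)*(p - 1)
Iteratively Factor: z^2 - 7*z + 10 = (z - 2)*(z - 5)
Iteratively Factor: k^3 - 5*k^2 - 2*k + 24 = (k + 2)*(k^2 - 7*k + 12) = (k - 3)*(k + 2)*(k - 4)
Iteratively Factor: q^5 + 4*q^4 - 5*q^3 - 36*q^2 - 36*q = (q + 3)*(q^4 + q^3 - 8*q^2 - 12*q) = q*(q + 3)*(q^3 + q^2 - 8*q - 12) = q*(q + 2)*(q + 3)*(q^2 - q - 6) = q*(q - 3)*(q + 2)*(q + 3)*(q + 2)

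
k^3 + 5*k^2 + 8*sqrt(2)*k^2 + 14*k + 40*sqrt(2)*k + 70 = (k + 5)*(k + sqrt(2))*(k + 7*sqrt(2))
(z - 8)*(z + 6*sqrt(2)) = z^2 - 8*z + 6*sqrt(2)*z - 48*sqrt(2)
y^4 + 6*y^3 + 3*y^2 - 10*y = y*(y - 1)*(y + 2)*(y + 5)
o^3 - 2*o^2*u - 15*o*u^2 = o*(o - 5*u)*(o + 3*u)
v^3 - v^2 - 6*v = v*(v - 3)*(v + 2)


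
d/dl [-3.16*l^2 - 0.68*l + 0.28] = -6.32*l - 0.68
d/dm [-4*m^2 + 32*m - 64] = 32 - 8*m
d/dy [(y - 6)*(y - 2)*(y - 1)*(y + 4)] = 4*y^3 - 15*y^2 - 32*y + 68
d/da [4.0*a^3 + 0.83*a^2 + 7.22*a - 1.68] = 12.0*a^2 + 1.66*a + 7.22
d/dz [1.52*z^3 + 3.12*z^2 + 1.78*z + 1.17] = 4.56*z^2 + 6.24*z + 1.78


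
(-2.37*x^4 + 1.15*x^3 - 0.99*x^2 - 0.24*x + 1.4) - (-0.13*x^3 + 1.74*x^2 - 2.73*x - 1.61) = -2.37*x^4 + 1.28*x^3 - 2.73*x^2 + 2.49*x + 3.01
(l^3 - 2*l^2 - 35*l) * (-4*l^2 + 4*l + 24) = -4*l^5 + 12*l^4 + 156*l^3 - 188*l^2 - 840*l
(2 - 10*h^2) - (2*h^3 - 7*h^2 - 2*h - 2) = -2*h^3 - 3*h^2 + 2*h + 4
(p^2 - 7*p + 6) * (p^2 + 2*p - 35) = p^4 - 5*p^3 - 43*p^2 + 257*p - 210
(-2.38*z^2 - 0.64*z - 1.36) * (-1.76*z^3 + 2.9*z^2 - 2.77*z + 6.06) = 4.1888*z^5 - 5.7756*z^4 + 7.1302*z^3 - 16.594*z^2 - 0.111199999999999*z - 8.2416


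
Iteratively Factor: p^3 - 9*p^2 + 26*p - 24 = (p - 2)*(p^2 - 7*p + 12) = (p - 3)*(p - 2)*(p - 4)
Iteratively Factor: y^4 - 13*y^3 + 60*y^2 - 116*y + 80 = (y - 2)*(y^3 - 11*y^2 + 38*y - 40) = (y - 5)*(y - 2)*(y^2 - 6*y + 8) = (y - 5)*(y - 2)^2*(y - 4)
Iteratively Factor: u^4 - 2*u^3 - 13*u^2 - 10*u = (u - 5)*(u^3 + 3*u^2 + 2*u) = u*(u - 5)*(u^2 + 3*u + 2) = u*(u - 5)*(u + 1)*(u + 2)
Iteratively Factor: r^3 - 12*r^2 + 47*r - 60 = (r - 5)*(r^2 - 7*r + 12) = (r - 5)*(r - 4)*(r - 3)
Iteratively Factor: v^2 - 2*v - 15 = (v + 3)*(v - 5)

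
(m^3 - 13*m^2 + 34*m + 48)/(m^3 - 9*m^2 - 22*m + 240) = (m + 1)/(m + 5)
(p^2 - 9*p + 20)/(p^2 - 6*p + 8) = (p - 5)/(p - 2)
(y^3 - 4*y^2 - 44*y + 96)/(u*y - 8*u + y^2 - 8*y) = (y^2 + 4*y - 12)/(u + y)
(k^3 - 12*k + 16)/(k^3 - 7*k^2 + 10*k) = (k^2 + 2*k - 8)/(k*(k - 5))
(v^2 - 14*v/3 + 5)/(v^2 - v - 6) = (v - 5/3)/(v + 2)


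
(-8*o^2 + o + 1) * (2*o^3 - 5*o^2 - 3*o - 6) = -16*o^5 + 42*o^4 + 21*o^3 + 40*o^2 - 9*o - 6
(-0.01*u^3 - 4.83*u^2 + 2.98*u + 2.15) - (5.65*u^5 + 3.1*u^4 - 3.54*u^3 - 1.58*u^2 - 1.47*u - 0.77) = -5.65*u^5 - 3.1*u^4 + 3.53*u^3 - 3.25*u^2 + 4.45*u + 2.92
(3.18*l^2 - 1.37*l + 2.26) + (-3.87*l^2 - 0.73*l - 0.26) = -0.69*l^2 - 2.1*l + 2.0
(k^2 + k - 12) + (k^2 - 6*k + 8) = 2*k^2 - 5*k - 4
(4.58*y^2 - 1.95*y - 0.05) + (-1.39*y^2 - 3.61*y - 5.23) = 3.19*y^2 - 5.56*y - 5.28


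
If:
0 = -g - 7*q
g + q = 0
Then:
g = 0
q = 0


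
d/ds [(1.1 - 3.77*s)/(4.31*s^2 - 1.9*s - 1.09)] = (16.2487*s^2 - 9.482*s + 6.1993)/(18.5761*s^4 - 16.378*s^3 - 5.7858*s^2 + 4.142*s + 1.1881)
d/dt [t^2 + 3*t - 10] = 2*t + 3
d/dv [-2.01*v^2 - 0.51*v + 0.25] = -4.02*v - 0.51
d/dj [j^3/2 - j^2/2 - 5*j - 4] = 3*j^2/2 - j - 5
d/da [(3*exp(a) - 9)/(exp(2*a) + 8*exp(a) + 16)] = 3*(10 - exp(a))*exp(a)/(exp(3*a) + 12*exp(2*a) + 48*exp(a) + 64)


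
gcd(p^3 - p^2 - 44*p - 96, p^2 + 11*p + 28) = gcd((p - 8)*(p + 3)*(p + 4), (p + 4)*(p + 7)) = p + 4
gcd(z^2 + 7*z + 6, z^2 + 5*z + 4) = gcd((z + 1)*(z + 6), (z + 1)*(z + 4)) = z + 1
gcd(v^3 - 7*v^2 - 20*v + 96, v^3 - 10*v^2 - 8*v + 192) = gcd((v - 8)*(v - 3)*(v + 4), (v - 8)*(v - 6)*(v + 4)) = v^2 - 4*v - 32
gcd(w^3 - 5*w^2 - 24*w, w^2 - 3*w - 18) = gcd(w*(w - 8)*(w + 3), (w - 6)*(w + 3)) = w + 3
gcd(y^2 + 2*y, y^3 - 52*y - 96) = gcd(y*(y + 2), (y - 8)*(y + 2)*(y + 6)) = y + 2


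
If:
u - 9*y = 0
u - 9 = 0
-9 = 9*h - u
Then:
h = 0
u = 9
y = 1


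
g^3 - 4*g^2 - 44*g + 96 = (g - 8)*(g - 2)*(g + 6)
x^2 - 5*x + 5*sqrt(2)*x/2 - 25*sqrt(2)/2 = (x - 5)*(x + 5*sqrt(2)/2)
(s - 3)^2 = s^2 - 6*s + 9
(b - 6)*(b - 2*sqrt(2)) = b^2 - 6*b - 2*sqrt(2)*b + 12*sqrt(2)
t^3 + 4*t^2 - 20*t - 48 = (t - 4)*(t + 2)*(t + 6)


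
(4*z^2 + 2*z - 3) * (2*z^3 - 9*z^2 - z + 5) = 8*z^5 - 32*z^4 - 28*z^3 + 45*z^2 + 13*z - 15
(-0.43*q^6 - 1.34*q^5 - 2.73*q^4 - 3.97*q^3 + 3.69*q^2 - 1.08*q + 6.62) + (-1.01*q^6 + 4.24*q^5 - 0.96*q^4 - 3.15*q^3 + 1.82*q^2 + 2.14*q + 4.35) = -1.44*q^6 + 2.9*q^5 - 3.69*q^4 - 7.12*q^3 + 5.51*q^2 + 1.06*q + 10.97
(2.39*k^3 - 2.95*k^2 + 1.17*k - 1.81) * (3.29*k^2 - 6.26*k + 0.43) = 7.8631*k^5 - 24.6669*k^4 + 23.344*k^3 - 14.5476*k^2 + 11.8337*k - 0.7783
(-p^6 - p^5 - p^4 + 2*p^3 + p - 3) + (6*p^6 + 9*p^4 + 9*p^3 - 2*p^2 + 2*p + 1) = 5*p^6 - p^5 + 8*p^4 + 11*p^3 - 2*p^2 + 3*p - 2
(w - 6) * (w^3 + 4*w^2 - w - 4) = w^4 - 2*w^3 - 25*w^2 + 2*w + 24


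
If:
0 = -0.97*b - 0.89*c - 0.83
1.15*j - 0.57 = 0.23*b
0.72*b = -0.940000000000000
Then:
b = -1.31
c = 0.49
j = 0.23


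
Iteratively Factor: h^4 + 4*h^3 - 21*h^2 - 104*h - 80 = (h - 5)*(h^3 + 9*h^2 + 24*h + 16) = (h - 5)*(h + 4)*(h^2 + 5*h + 4) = (h - 5)*(h + 4)^2*(h + 1)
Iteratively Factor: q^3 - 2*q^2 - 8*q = (q)*(q^2 - 2*q - 8) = q*(q + 2)*(q - 4)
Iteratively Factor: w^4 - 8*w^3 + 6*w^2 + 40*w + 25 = (w + 1)*(w^3 - 9*w^2 + 15*w + 25) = (w - 5)*(w + 1)*(w^2 - 4*w - 5) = (w - 5)^2*(w + 1)*(w + 1)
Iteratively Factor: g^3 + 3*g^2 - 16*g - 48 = (g + 3)*(g^2 - 16) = (g + 3)*(g + 4)*(g - 4)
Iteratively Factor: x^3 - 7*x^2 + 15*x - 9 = (x - 3)*(x^2 - 4*x + 3) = (x - 3)*(x - 1)*(x - 3)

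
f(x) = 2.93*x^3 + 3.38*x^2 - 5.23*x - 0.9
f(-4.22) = -138.83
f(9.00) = 2361.78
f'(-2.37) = 28.12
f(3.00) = 92.94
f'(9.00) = 767.60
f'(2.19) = 51.73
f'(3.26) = 110.22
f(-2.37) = -8.52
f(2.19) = 34.63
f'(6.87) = 456.07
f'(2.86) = 86.00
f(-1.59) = 4.18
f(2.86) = 80.33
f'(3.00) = 94.16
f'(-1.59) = 6.24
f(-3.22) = -46.84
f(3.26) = 119.48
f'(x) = 8.79*x^2 + 6.76*x - 5.23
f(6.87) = 1072.73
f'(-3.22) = 64.14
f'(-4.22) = 122.78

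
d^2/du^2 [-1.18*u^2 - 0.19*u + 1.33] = -2.36000000000000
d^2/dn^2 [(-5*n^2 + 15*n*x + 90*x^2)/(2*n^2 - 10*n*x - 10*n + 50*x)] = 5*((-2*n + 5*x + 5)^2*(-n^2 + 3*n*x + 18*x^2) - (n^2 - 5*n*x - 5*n + 25*x)^2 + (n^2 - 5*n*x - 5*n + 25*x)*(n^2 - 3*n*x - 18*x^2 - (2*n - 3*x)*(-2*n + 5*x + 5)))/(n^2 - 5*n*x - 5*n + 25*x)^3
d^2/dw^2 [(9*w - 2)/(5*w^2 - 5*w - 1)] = 10*((11 - 27*w)*(-5*w^2 + 5*w + 1) - 5*(2*w - 1)^2*(9*w - 2))/(-5*w^2 + 5*w + 1)^3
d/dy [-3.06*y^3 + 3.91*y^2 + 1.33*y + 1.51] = -9.18*y^2 + 7.82*y + 1.33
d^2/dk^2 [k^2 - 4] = 2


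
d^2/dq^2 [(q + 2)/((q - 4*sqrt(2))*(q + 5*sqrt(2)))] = 2*(q^3 + 6*q^2 + 6*sqrt(2)*q + 120*q + 40*sqrt(2) + 84)/(q^6 + 3*sqrt(2)*q^5 - 114*q^4 - 238*sqrt(2)*q^3 + 4560*q^2 + 4800*sqrt(2)*q - 64000)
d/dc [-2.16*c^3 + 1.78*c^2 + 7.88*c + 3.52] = -6.48*c^2 + 3.56*c + 7.88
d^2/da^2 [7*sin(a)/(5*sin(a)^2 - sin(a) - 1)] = 7*(-25*sin(a)^5 - 5*sin(a)^4 + 20*sin(a)^3 + sin(a)^2 + 29*sin(a) - 2)/(5*sin(a)^2 - sin(a) - 1)^3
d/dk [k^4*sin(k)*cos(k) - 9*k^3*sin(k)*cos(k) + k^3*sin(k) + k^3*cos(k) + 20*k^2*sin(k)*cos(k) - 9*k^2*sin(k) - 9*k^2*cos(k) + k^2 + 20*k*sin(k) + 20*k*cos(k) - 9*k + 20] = k^4*cos(2*k) + 2*k^3*sin(2*k) - 9*k^3*cos(2*k) + sqrt(2)*k^3*cos(k + pi/4) + 12*k^2*sin(k) - 27*k^2*sin(2*k)/2 - 6*k^2*cos(k) + 20*k^2*cos(2*k) - 38*k*sin(k) + 20*k*sin(2*k) + 2*k*cos(k) + 2*k + 20*sqrt(2)*sin(k + pi/4) - 9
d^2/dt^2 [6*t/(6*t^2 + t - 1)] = 12*(t*(12*t + 1)^2 - (18*t + 1)*(6*t^2 + t - 1))/(6*t^2 + t - 1)^3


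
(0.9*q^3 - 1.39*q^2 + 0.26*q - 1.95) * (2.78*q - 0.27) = 2.502*q^4 - 4.1072*q^3 + 1.0981*q^2 - 5.4912*q + 0.5265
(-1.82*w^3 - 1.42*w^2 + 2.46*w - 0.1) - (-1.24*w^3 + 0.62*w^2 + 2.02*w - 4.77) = -0.58*w^3 - 2.04*w^2 + 0.44*w + 4.67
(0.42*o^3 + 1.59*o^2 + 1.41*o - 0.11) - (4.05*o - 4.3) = 0.42*o^3 + 1.59*o^2 - 2.64*o + 4.19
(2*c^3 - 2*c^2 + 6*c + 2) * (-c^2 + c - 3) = -2*c^5 + 4*c^4 - 14*c^3 + 10*c^2 - 16*c - 6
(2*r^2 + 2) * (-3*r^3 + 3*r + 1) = -6*r^5 + 2*r^2 + 6*r + 2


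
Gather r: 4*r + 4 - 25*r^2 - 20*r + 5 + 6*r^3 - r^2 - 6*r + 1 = 6*r^3 - 26*r^2 - 22*r + 10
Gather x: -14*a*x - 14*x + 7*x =x*(-14*a - 7)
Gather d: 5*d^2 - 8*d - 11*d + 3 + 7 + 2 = 5*d^2 - 19*d + 12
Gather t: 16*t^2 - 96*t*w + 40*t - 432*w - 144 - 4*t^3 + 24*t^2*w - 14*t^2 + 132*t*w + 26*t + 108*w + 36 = -4*t^3 + t^2*(24*w + 2) + t*(36*w + 66) - 324*w - 108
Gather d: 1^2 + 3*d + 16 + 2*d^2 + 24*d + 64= 2*d^2 + 27*d + 81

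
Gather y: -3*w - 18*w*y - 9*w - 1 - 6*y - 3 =-12*w + y*(-18*w - 6) - 4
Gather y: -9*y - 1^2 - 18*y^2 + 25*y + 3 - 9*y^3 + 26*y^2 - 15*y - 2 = -9*y^3 + 8*y^2 + y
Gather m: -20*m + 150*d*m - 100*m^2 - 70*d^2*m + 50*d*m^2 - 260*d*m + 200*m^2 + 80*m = m^2*(50*d + 100) + m*(-70*d^2 - 110*d + 60)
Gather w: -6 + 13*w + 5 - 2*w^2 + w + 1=-2*w^2 + 14*w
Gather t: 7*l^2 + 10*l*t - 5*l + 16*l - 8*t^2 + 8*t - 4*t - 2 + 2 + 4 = 7*l^2 + 11*l - 8*t^2 + t*(10*l + 4) + 4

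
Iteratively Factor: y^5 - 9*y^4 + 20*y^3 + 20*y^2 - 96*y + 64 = (y - 2)*(y^4 - 7*y^3 + 6*y^2 + 32*y - 32) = (y - 4)*(y - 2)*(y^3 - 3*y^2 - 6*y + 8) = (y - 4)^2*(y - 2)*(y^2 + y - 2) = (y - 4)^2*(y - 2)*(y - 1)*(y + 2)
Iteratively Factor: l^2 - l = (l)*(l - 1)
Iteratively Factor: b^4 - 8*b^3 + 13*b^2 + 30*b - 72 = (b - 4)*(b^3 - 4*b^2 - 3*b + 18) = (b - 4)*(b - 3)*(b^2 - b - 6) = (b - 4)*(b - 3)^2*(b + 2)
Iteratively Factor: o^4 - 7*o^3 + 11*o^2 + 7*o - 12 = (o - 3)*(o^3 - 4*o^2 - o + 4) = (o - 3)*(o + 1)*(o^2 - 5*o + 4) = (o - 3)*(o - 1)*(o + 1)*(o - 4)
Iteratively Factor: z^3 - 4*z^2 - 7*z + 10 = (z - 1)*(z^2 - 3*z - 10) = (z - 1)*(z + 2)*(z - 5)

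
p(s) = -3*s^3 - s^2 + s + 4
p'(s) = -9*s^2 - 2*s + 1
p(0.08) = 4.07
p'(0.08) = 0.78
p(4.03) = -204.56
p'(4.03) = -153.23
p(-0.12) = 3.87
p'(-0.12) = 1.11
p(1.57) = -8.50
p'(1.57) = -24.32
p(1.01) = 0.90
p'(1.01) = -10.20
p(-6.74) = 870.38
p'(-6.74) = -394.37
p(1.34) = -3.67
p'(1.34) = -17.84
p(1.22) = -1.72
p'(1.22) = -14.84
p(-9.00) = 2101.00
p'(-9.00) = -710.00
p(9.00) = -2255.00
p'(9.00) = -746.00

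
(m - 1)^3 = m^3 - 3*m^2 + 3*m - 1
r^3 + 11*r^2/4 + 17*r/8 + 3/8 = (r + 1/4)*(r + 1)*(r + 3/2)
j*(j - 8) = j^2 - 8*j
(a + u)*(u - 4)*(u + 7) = a*u^2 + 3*a*u - 28*a + u^3 + 3*u^2 - 28*u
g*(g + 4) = g^2 + 4*g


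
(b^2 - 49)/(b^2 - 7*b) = (b + 7)/b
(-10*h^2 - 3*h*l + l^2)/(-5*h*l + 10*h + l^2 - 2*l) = (2*h + l)/(l - 2)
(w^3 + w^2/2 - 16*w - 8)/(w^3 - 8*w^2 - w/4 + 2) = 2*(w^2 - 16)/(2*w^2 - 17*w + 8)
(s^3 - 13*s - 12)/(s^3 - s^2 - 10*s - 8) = (s + 3)/(s + 2)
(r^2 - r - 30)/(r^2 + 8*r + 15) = (r - 6)/(r + 3)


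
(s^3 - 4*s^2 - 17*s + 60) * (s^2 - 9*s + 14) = s^5 - 13*s^4 + 33*s^3 + 157*s^2 - 778*s + 840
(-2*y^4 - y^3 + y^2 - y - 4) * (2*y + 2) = -4*y^5 - 6*y^4 - 10*y - 8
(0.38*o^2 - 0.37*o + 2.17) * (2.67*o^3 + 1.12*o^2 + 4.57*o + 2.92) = 1.0146*o^5 - 0.5623*o^4 + 7.1161*o^3 + 1.8491*o^2 + 8.8365*o + 6.3364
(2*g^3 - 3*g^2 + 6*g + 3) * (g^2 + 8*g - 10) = 2*g^5 + 13*g^4 - 38*g^3 + 81*g^2 - 36*g - 30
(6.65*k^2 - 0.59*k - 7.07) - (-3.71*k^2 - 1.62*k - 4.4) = 10.36*k^2 + 1.03*k - 2.67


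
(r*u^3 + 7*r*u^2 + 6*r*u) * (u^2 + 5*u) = r*u^5 + 12*r*u^4 + 41*r*u^3 + 30*r*u^2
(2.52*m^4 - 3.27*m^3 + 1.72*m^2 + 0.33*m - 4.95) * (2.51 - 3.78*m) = -9.5256*m^5 + 18.6858*m^4 - 14.7093*m^3 + 3.0698*m^2 + 19.5393*m - 12.4245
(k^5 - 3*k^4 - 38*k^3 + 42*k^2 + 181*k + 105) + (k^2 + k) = k^5 - 3*k^4 - 38*k^3 + 43*k^2 + 182*k + 105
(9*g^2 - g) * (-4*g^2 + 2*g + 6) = -36*g^4 + 22*g^3 + 52*g^2 - 6*g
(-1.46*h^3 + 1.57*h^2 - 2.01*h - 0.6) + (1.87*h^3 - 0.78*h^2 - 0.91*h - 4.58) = 0.41*h^3 + 0.79*h^2 - 2.92*h - 5.18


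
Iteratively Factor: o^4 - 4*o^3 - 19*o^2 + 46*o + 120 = (o - 4)*(o^3 - 19*o - 30) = (o - 5)*(o - 4)*(o^2 + 5*o + 6) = (o - 5)*(o - 4)*(o + 2)*(o + 3)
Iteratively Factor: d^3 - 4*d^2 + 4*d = (d - 2)*(d^2 - 2*d) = d*(d - 2)*(d - 2)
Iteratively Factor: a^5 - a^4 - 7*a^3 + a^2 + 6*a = (a)*(a^4 - a^3 - 7*a^2 + a + 6) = a*(a + 1)*(a^3 - 2*a^2 - 5*a + 6) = a*(a - 3)*(a + 1)*(a^2 + a - 2) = a*(a - 3)*(a + 1)*(a + 2)*(a - 1)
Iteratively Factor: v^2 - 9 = (v + 3)*(v - 3)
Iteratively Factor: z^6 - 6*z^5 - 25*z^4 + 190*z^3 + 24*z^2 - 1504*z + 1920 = (z - 5)*(z^5 - z^4 - 30*z^3 + 40*z^2 + 224*z - 384) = (z - 5)*(z + 4)*(z^4 - 5*z^3 - 10*z^2 + 80*z - 96) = (z - 5)*(z + 4)^2*(z^3 - 9*z^2 + 26*z - 24) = (z - 5)*(z - 4)*(z + 4)^2*(z^2 - 5*z + 6) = (z - 5)*(z - 4)*(z - 2)*(z + 4)^2*(z - 3)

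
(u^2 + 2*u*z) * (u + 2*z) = u^3 + 4*u^2*z + 4*u*z^2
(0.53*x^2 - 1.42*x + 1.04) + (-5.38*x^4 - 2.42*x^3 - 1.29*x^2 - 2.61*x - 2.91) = -5.38*x^4 - 2.42*x^3 - 0.76*x^2 - 4.03*x - 1.87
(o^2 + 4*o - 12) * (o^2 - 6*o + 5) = o^4 - 2*o^3 - 31*o^2 + 92*o - 60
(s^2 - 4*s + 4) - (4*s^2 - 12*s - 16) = -3*s^2 + 8*s + 20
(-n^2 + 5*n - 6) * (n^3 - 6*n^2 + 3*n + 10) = -n^5 + 11*n^4 - 39*n^3 + 41*n^2 + 32*n - 60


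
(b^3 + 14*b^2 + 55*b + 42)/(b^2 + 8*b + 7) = b + 6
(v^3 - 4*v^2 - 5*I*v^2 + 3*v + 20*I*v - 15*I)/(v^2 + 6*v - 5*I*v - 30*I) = (v^2 - 4*v + 3)/(v + 6)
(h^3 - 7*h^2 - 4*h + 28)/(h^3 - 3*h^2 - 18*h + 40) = (h^2 - 5*h - 14)/(h^2 - h - 20)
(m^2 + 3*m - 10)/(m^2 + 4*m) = (m^2 + 3*m - 10)/(m*(m + 4))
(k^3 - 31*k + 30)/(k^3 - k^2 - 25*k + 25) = (k + 6)/(k + 5)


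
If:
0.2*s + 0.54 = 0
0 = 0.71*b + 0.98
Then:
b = -1.38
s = -2.70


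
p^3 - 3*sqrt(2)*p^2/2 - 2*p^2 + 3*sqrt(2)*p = p*(p - 2)*(p - 3*sqrt(2)/2)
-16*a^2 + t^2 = (-4*a + t)*(4*a + t)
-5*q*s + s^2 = s*(-5*q + s)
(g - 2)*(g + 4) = g^2 + 2*g - 8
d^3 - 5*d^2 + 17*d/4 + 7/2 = (d - 7/2)*(d - 2)*(d + 1/2)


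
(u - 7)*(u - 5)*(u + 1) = u^3 - 11*u^2 + 23*u + 35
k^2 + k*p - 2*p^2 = (k - p)*(k + 2*p)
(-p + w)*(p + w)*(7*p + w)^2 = -49*p^4 - 14*p^3*w + 48*p^2*w^2 + 14*p*w^3 + w^4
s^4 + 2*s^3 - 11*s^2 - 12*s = s*(s - 3)*(s + 1)*(s + 4)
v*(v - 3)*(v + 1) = v^3 - 2*v^2 - 3*v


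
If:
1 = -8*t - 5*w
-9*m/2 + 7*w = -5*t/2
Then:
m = 29*w/24 - 5/72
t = -5*w/8 - 1/8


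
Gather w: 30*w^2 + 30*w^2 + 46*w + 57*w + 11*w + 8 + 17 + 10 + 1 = 60*w^2 + 114*w + 36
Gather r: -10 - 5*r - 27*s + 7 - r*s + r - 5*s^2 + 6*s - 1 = r*(-s - 4) - 5*s^2 - 21*s - 4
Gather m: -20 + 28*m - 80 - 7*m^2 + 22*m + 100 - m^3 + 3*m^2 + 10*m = -m^3 - 4*m^2 + 60*m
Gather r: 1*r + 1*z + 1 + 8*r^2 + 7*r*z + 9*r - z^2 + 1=8*r^2 + r*(7*z + 10) - z^2 + z + 2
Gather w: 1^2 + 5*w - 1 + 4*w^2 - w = 4*w^2 + 4*w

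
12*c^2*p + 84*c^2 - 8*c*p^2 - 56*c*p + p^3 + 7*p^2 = (-6*c + p)*(-2*c + p)*(p + 7)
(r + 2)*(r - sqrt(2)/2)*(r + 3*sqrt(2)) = r^3 + 2*r^2 + 5*sqrt(2)*r^2/2 - 3*r + 5*sqrt(2)*r - 6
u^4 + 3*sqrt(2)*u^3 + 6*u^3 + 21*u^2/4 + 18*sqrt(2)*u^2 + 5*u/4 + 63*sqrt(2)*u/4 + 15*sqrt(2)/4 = (u + 1/2)^2*(u + 5)*(u + 3*sqrt(2))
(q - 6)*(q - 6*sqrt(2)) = q^2 - 6*sqrt(2)*q - 6*q + 36*sqrt(2)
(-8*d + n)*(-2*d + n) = 16*d^2 - 10*d*n + n^2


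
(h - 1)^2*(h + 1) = h^3 - h^2 - h + 1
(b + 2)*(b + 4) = b^2 + 6*b + 8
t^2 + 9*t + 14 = (t + 2)*(t + 7)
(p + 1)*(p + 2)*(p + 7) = p^3 + 10*p^2 + 23*p + 14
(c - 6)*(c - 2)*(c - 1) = c^3 - 9*c^2 + 20*c - 12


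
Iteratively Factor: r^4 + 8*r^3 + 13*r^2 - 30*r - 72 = (r + 4)*(r^3 + 4*r^2 - 3*r - 18) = (r - 2)*(r + 4)*(r^2 + 6*r + 9) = (r - 2)*(r + 3)*(r + 4)*(r + 3)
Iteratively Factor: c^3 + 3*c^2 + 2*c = (c + 1)*(c^2 + 2*c) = (c + 1)*(c + 2)*(c)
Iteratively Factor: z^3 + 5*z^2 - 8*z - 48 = (z - 3)*(z^2 + 8*z + 16) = (z - 3)*(z + 4)*(z + 4)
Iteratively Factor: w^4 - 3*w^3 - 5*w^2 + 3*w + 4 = (w - 1)*(w^3 - 2*w^2 - 7*w - 4) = (w - 1)*(w + 1)*(w^2 - 3*w - 4) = (w - 1)*(w + 1)^2*(w - 4)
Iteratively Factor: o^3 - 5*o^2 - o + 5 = (o - 1)*(o^2 - 4*o - 5) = (o - 1)*(o + 1)*(o - 5)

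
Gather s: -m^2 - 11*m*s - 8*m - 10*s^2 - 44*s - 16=-m^2 - 8*m - 10*s^2 + s*(-11*m - 44) - 16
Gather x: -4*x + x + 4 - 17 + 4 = -3*x - 9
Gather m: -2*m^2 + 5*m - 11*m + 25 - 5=-2*m^2 - 6*m + 20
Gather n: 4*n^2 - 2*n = 4*n^2 - 2*n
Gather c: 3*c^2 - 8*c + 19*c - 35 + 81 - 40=3*c^2 + 11*c + 6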